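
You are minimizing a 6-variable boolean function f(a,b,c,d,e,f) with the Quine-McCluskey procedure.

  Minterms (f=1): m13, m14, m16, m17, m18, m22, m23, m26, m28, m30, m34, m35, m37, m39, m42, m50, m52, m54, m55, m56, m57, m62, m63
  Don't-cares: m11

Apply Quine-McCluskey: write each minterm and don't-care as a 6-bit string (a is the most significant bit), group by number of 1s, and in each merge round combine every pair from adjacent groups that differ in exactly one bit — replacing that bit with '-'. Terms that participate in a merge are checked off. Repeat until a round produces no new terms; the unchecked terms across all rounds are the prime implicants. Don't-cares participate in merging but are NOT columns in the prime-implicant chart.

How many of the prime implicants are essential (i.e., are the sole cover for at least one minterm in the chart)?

size-2^0 implicants → 001011  001101  001110(✓)  010000(✓)  010001(✓)  010010(✓)  010110(✓)  010111(✓)  011010(✓)  011100(✓)  011110(✓)  100010(✓)  100011(✓)  100101(✓)  100111(✓)  101010(✓)  110010(✓)  110100(✓)  110110(✓)  110111(✓)  111000(✓)  111001(✓)  111110(✓)  111111(✓)
size-2^1 implicants → -10010(✓)  -10110(✓)  -10111(✓)  -11110(✓)  0-1110  01-010(✓)  01-110(✓)  010-10(✓)  0100-0  01000-  01011-(✓)  011-10(✓)  0111-0  1-0010  1-0111  10-010  100-11  10001-  1001-1  11-110(✓)  11-111(✓)  110-10(✓)  1101-0  11011-(✓)  11100-  11111-(✓)
size-2^2 implicants → -1-110  -10-10  -1011-  01--10  11-11-
Unchecked terms (primes): -1-110, -10-10, -1011-, 0-1110, 001011, 001101, 01--10, 0100-0, 01000-, 0111-0, 1-0010, 1-0111, 10-010, 100-11, 10001-, 1001-1, 11-11-, 1101-0, 11100-
Minterm coverage:
  m13 ⊆ 001101 [E]
  m14 ⊆ 0-1110 [E]
  m16 ⊆ 0100-0,01000-
  m17 ⊆ 01000- [E]
  m18 ⊆ -10-10,01--10,0100-0
  m22 ⊆ -1-110,-10-10,-1011-,01--10
  m23 ⊆ -1011- [E]
  m26 ⊆ 01--10 [E]
  m28 ⊆ 0111-0 [E]
  m30 ⊆ -1-110,0-1110,01--10,0111-0
  m34 ⊆ 1-0010,10-010,10001-
  m35 ⊆ 100-11,10001-
  m37 ⊆ 1001-1 [E]
  m39 ⊆ 1-0111,100-11,1001-1
  m42 ⊆ 10-010 [E]
  m50 ⊆ -10-10,1-0010
  m52 ⊆ 1101-0 [E]
  m54 ⊆ -1-110,-10-10,-1011-,11-11-,1101-0
  m55 ⊆ -1011-,1-0111,11-11-
  m56 ⊆ 11100- [E]
  m57 ⊆ 11100- [E]
  m62 ⊆ -1-110,11-11-
  m63 ⊆ 11-11- [E]
E = {-1011-, 0-1110, 001101, 01--10, 01000-, 0111-0, 10-010, 1001-1, 11-11-, 1101-0, 11100-}

11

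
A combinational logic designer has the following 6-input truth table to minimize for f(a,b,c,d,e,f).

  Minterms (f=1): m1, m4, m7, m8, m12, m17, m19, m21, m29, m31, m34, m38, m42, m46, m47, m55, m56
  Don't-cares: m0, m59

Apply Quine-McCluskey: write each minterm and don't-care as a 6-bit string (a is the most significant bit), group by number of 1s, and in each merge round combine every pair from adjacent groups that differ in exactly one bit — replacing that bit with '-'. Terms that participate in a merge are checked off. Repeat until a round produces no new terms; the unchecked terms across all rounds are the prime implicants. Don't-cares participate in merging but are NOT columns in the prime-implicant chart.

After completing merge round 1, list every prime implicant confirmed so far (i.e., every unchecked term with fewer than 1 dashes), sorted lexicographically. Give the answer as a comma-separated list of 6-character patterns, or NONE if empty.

Round 0: 000000✓ 000001✓ 000100✓ 000111 001000✓ 001100✓ 010001✓ 010011✓ 010101✓ 011101✓ 011111✓ 100010✓ 100110✓ 101010✓ 101110✓ 101111✓ 110111 111000 111011
Round 1: 0-0001 00-000✓ 00-100✓ 000-00✓ 00000- 001-00✓ 01-101 010-01 0100-1 0111-1 10-010✓ 10-110✓ 100-10✓ 101-10✓ 10111-
Round 2: 00--00 10--10
PIs = {0-0001, 00--00, 00000-, 000111, 01-101, 010-01, 0100-1, 0111-1, 10--10, 10111-, 110111, 111000, 111011}

000111, 110111, 111000, 111011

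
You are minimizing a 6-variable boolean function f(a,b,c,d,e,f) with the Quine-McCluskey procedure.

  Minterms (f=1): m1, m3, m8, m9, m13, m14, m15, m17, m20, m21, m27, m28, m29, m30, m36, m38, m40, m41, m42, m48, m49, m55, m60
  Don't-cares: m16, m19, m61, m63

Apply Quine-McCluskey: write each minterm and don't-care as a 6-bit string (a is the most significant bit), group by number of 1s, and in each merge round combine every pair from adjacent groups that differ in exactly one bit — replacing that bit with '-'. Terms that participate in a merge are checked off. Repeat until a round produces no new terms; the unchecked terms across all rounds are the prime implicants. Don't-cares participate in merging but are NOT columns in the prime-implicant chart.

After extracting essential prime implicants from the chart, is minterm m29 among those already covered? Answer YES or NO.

YES

Round 0: 000001✓ 000011✓ 001000✓ 001001✓ 001101✓ 001110✓ 001111✓ 010000✓ 010001✓ 010011✓ 010100✓ 010101✓ 011011✓ 011100✓ 011101✓ 011110✓ 100100✓ 100110✓ 101000✓ 101001✓ 101010✓ 110000✓ 110001✓ 110111✓ 111100✓ 111101✓ 111111✓
Round 1: -01000✓ -01001✓ -10000✓ -10001✓ -11100✓ -11101✓ 0-0001✓ 0-0011✓ 0-1101 0-1110 00-001 0000-1✓ 001-01 00100-✓ 0011-1 00111- 01-011 01-100✓ 01-101✓ 010-00✓ 010-01✓ 0100-1✓ 01000-✓ 01010-✓ 0111-0 01110-✓ 1001-0 1010-0 10100-✓ 11-111 11000-✓ 1111-1 11110-✓
Round 2: -0100- -1000- -1110- 0-00-1 01-10- 010-0-
PIs = {-0100-, -1000-, -1110-, 0-00-1, 0-1101, 0-1110, 00-001, 001-01, 0011-1, 00111-, 01-011, 01-10-, 010-0-, 0111-0, 1001-0, 1010-0, 11-111, 1111-1}
Coverage chart:
  m1: 0-00-1,00-001
  m3: 0-00-1 ←essential
  m8: -0100- ←essential
  m9: -0100-,00-001,001-01
  m13: 0-1101,001-01,0011-1
  m14: 0-1110,00111-
  m15: 0011-1,00111-
  m17: -1000-,0-00-1,010-0-
  m20: 01-10-,010-0-
  m21: 01-10-,010-0-
  m27: 01-011 ←essential
  m28: -1110-,01-10-,0111-0
  m29: -1110-,0-1101,01-10-
  m30: 0-1110,0111-0
  m36: 1001-0 ←essential
  m38: 1001-0 ←essential
  m40: -0100-,1010-0
  m41: -0100- ←essential
  m42: 1010-0 ←essential
  m48: -1000- ←essential
  m49: -1000- ←essential
  m55: 11-111 ←essential
  m60: -1110- ←essential
Essential: -0100-, -1000-, -1110-, 0-00-1, 01-011, 1001-0, 1010-0, 11-111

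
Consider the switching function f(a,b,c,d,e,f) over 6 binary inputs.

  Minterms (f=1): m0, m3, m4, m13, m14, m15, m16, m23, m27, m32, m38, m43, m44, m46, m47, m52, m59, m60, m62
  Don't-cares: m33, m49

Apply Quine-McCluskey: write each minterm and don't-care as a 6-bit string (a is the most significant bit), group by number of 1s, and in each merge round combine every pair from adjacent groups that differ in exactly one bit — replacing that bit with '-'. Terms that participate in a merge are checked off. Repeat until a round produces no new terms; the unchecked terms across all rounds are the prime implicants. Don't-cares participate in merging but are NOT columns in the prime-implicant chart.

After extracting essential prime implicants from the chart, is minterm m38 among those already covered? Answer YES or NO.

Round 0: 000000✓ 000011 000100✓ 001101✓ 001110✓ 001111✓ 010000✓ 010111 011011✓ 100000✓ 100001✓ 100110✓ 101011✓ 101100✓ 101110✓ 101111✓ 110001✓ 110100✓ 111011✓ 111100✓ 111110✓
Round 1: -00000 -01110✓ -01111✓ -11011 0-0000 000-00 0011-1 00111-✓ 1-0001 1-1011 1-1100✓ 1-1110✓ 10-110 10000- 101-11 1011-0✓ 10111-✓ 11-100 1111-0✓
Round 2: -0111- 1-11-0
PIs = {-00000, -0111-, -11011, 0-0000, 000-00, 000011, 0011-1, 010111, 1-0001, 1-1011, 1-11-0, 10-110, 10000-, 101-11, 11-100}
Coverage chart:
  m0: -00000,0-0000,000-00
  m3: 000011 ←essential
  m4: 000-00 ←essential
  m13: 0011-1 ←essential
  m14: -0111- ←essential
  m15: -0111-,0011-1
  m16: 0-0000 ←essential
  m23: 010111 ←essential
  m27: -11011 ←essential
  m32: -00000,10000-
  m38: 10-110 ←essential
  m43: 1-1011,101-11
  m44: 1-11-0 ←essential
  m46: -0111-,1-11-0,10-110
  m47: -0111-,101-11
  m52: 11-100 ←essential
  m59: -11011,1-1011
  m60: 1-11-0,11-100
  m62: 1-11-0 ←essential
Essential: -0111-, -11011, 0-0000, 000-00, 000011, 0011-1, 010111, 1-11-0, 10-110, 11-100

YES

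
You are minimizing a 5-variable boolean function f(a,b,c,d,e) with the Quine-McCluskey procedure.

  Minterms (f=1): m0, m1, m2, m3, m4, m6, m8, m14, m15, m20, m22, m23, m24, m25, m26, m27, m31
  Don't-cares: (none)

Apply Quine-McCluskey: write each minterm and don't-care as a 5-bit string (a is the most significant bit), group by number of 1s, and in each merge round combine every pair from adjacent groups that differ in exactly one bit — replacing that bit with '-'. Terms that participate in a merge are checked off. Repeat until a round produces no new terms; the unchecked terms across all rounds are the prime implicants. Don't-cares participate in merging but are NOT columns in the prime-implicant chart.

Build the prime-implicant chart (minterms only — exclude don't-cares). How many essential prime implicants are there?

3

[col 0] 00000*, 00001*, 00010*, 00011*, 00100*, 00110*, 01000*, 01110*, 01111*, 10100*, 10110*, 10111*, 11000*, 11001*, 11010*, 11011*, 11111*
[col 1] -0100*, -0110*, -1000, -1111, 0-000, 0-110, 00-00*, 00-10*, 000-0*, 000-1*, 0000-*, 0001-*, 001-0*, 0111-, 1-111, 101-0*, 1011-, 11-11, 110-0*, 110-1*, 1100-*, 1101-*
[col 2] -01-0, 00--0, 000--, 110--
Prime implicants: -01-0, -1000, -1111, 0-000, 0-110, 00--0, 000--, 0111-, 1-111, 1011-, 11-11, 110--
PI chart (minterm → PIs covering it):
  0 | 0-000,00--0,000--
  1 | 000--  (sole → essential)
  2 | 00--0,000--
  3 | 000--  (sole → essential)
  4 | -01-0,00--0
  6 | -01-0,0-110,00--0
  8 | -1000,0-000
  14 | 0-110,0111-
  15 | -1111,0111-
  20 | -01-0  (sole → essential)
  22 | -01-0,1011-
  23 | 1-111,1011-
  24 | -1000,110--
  25 | 110--  (sole → essential)
  26 | 110--  (sole → essential)
  27 | 11-11,110--
  31 | -1111,1-111,11-11
Essential prime implicants: -01-0, 000--, 110--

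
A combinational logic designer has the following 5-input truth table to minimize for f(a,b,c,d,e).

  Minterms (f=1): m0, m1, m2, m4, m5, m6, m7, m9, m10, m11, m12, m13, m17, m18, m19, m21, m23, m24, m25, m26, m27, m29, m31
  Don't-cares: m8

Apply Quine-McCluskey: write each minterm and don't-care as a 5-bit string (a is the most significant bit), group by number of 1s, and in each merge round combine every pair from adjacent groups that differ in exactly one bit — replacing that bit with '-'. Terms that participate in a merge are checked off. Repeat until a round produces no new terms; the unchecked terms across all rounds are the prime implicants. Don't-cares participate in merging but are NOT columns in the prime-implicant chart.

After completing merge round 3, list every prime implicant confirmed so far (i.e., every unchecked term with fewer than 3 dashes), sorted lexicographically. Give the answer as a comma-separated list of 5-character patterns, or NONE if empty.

[col 0] 00000*, 00001*, 00010*, 00100*, 00101*, 00110*, 00111*, 01000*, 01001*, 01010*, 01011*, 01100*, 01101*, 10001*, 10010*, 10011*, 10101*, 10111*, 11000*, 11001*, 11010*, 11011*, 11101*, 11111*
[col 1] -0001*, -0010*, -0101*, -0111*, -1000*, -1001*, -1010*, -1011*, -1101*, 0-000*, 0-001*, 0-010*, 0-100*, 0-101*, 00-00*, 00-01*, 00-10*, 000-0*, 0000-*, 001-0*, 001-1*, 0010-*, 0011-*, 01-00*, 01-01*, 010-0*, 010-1*, 0100-*, 0101-*, 0110-*, 1-001*, 1-010*, 1-011*, 1-101*, 1-111*, 10-01*, 10-11*, 100-1*, 1001-*, 101-1*, 11-01*, 11-11*, 110-0*, 110-1*, 1100-*, 1101-*, 111-1*
[col 2] --001*, --010, --101*, -0-01*, -01-1, -1-01*, -10-0*, -10-1*, -100-*, -101-*, 0--00*, 0--01*, 0-0-0, 0-00-*, 0-10-*, 00--0, 00-0-*, 001--, 01-0-*, 010--*, 1--01*, 1--11*, 1-0-1*, 1-01-, 1-1-1*, 10--1*, 11--1*, 110--*
[col 3] ---01, -10--, 0--0-, 1---1
Prime implicants: ---01, --010, -01-1, -10--, 0--0-, 0-0-0, 00--0, 001--, 1---1, 1-01-

--010, -01-1, 0-0-0, 00--0, 001--, 1-01-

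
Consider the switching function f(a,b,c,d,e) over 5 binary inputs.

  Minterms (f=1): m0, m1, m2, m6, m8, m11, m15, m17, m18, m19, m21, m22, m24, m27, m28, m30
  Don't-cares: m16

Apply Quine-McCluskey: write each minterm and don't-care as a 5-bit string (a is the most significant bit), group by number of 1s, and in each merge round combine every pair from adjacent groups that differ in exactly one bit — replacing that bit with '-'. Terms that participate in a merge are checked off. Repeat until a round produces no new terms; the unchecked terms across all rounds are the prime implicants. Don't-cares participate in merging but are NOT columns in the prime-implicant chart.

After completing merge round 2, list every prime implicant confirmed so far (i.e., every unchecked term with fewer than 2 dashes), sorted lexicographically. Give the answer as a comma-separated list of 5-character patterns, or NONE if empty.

-1011, 01-11, 1-011, 1-110, 10-01, 11-00, 111-0

size-2^0 implicants → 00000(✓)  00001(✓)  00010(✓)  00110(✓)  01000(✓)  01011(✓)  01111(✓)  10000(✓)  10001(✓)  10010(✓)  10011(✓)  10101(✓)  10110(✓)  11000(✓)  11011(✓)  11100(✓)  11110(✓)
size-2^1 implicants → -0000(✓)  -0001(✓)  -0010(✓)  -0110(✓)  -1000(✓)  -1011  0-000(✓)  00-10(✓)  000-0(✓)  0000-(✓)  01-11  1-000(✓)  1-011  1-110  10-01  10-10(✓)  100-0(✓)  100-1(✓)  1000-(✓)  1001-(✓)  11-00  111-0
size-2^2 implicants → --000  -0-10  -00-0  -000-  100--
Unchecked terms (primes): --000, -0-10, -00-0, -000-, -1011, 01-11, 1-011, 1-110, 10-01, 100--, 11-00, 111-0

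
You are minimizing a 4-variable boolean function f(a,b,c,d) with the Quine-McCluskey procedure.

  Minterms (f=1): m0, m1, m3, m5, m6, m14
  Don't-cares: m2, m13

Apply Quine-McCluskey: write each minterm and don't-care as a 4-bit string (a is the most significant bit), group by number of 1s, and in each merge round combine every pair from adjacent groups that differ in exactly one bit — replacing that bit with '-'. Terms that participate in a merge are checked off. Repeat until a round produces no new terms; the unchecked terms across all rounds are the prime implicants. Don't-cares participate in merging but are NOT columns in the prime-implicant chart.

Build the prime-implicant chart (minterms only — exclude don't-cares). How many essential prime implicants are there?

size-2^0 implicants → 0000(✓)  0001(✓)  0010(✓)  0011(✓)  0101(✓)  0110(✓)  1101(✓)  1110(✓)
size-2^1 implicants → -101  -110  0-01  0-10  00-0(✓)  00-1(✓)  000-(✓)  001-(✓)
size-2^2 implicants → 00--
Unchecked terms (primes): -101, -110, 0-01, 0-10, 00--
Minterm coverage:
  m0 ⊆ 00-- [E]
  m1 ⊆ 0-01,00--
  m3 ⊆ 00-- [E]
  m5 ⊆ -101,0-01
  m6 ⊆ -110,0-10
  m14 ⊆ -110 [E]
E = {-110, 00--}

2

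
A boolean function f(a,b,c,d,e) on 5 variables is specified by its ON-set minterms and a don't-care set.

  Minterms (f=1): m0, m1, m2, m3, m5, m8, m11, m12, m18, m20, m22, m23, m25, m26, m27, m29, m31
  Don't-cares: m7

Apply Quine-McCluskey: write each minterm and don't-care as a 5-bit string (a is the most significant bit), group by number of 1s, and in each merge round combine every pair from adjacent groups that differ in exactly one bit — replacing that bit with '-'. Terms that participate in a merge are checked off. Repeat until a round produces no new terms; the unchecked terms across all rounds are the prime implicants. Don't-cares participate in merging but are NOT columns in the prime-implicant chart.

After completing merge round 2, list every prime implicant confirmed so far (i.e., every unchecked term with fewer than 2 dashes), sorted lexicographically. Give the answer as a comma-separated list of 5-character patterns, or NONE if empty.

-0010, -0111, -1011, 0-000, 0-011, 01-00, 1-010, 1-111, 10-10, 101-0, 1011-, 1101-

[col 0] 00000*, 00001*, 00010*, 00011*, 00101*, 00111*, 01000*, 01011*, 01100*, 10010*, 10100*, 10110*, 10111*, 11001*, 11010*, 11011*, 11101*, 11111*
[col 1] -0010, -0111, -1011, 0-000, 0-011, 00-01*, 00-11*, 000-0*, 000-1*, 0000-*, 0001-*, 001-1*, 01-00, 1-010, 1-111, 10-10, 101-0, 1011-, 11-01*, 11-11*, 110-1*, 1101-, 111-1*
[col 2] 00--1, 000--, 11--1
Prime implicants: -0010, -0111, -1011, 0-000, 0-011, 00--1, 000--, 01-00, 1-010, 1-111, 10-10, 101-0, 1011-, 11--1, 1101-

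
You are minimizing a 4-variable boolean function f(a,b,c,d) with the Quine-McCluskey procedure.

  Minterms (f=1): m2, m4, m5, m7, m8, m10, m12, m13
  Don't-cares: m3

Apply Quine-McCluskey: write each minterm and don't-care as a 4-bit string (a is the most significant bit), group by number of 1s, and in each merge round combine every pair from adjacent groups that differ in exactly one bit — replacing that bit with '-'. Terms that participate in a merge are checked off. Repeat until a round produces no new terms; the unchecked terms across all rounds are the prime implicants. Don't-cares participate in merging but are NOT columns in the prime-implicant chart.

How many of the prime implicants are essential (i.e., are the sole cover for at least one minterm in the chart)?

Round 0: 0010✓ 0011✓ 0100✓ 0101✓ 0111✓ 1000✓ 1010✓ 1100✓ 1101✓
Round 1: -010 -100✓ -101✓ 0-11 001- 01-1 010-✓ 1-00 10-0 110-✓
Round 2: -10-
PIs = {-010, -10-, 0-11, 001-, 01-1, 1-00, 10-0}
Coverage chart:
  m2: -010,001-
  m4: -10- ←essential
  m5: -10-,01-1
  m7: 0-11,01-1
  m8: 1-00,10-0
  m10: -010,10-0
  m12: -10-,1-00
  m13: -10- ←essential
Essential: -10-

1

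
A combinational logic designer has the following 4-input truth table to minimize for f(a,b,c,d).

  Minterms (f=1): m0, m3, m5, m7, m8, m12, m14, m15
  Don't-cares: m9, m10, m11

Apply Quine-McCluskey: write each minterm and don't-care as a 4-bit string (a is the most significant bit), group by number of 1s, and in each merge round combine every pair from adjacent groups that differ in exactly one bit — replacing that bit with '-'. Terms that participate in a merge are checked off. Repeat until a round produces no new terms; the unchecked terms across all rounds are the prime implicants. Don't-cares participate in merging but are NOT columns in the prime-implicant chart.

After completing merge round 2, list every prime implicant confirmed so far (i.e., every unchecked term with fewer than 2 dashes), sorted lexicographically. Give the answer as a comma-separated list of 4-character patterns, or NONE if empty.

Round 0: 0000✓ 0011✓ 0101✓ 0111✓ 1000✓ 1001✓ 1010✓ 1011✓ 1100✓ 1110✓ 1111✓
Round 1: -000 -011✓ -111✓ 0-11✓ 01-1 1-00✓ 1-10✓ 1-11✓ 10-0✓ 10-1✓ 100-✓ 101-✓ 11-0✓ 111-✓
Round 2: --11 1--0 1-1- 10--
PIs = {--11, -000, 01-1, 1--0, 1-1-, 10--}

-000, 01-1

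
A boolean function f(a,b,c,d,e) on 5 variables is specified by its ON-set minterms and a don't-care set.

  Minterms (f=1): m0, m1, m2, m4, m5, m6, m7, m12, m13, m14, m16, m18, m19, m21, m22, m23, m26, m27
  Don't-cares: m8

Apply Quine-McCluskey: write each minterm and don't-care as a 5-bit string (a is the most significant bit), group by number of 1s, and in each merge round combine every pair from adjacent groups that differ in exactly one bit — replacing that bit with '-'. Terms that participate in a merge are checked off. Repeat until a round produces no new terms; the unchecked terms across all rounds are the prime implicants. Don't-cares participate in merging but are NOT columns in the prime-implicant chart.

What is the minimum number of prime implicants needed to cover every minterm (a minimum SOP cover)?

7

[col 0] 00000*, 00001*, 00010*, 00100*, 00101*, 00110*, 00111*, 01000*, 01100*, 01101*, 01110*, 10000*, 10010*, 10011*, 10101*, 10110*, 10111*, 11010*, 11011*
[col 1] -0000*, -0010*, -0101*, -0110*, -0111*, 0-000*, 0-100*, 0-101*, 0-110*, 00-00*, 00-01*, 00-10*, 000-0*, 0000-*, 001-0*, 001-1*, 0010-*, 0011-*, 01-00*, 011-0*, 0110-*, 1-010*, 1-011*, 10-10*, 10-11*, 100-0*, 1001-*, 101-1*, 1011-*, 1101-*
[col 2] -0-10, -00-0, -01-1, -011-, 0--00, 0-1-0, 0-10-, 00--0, 00-0-, 001--, 1-01-, 10-1-
Prime implicants: -0-10, -00-0, -01-1, -011-, 0--00, 0-1-0, 0-10-, 00--0, 00-0-, 001--, 1-01-, 10-1-
PI chart (minterm → PIs covering it):
  0 | -00-0,0--00,00--0,00-0-
  1 | 00-0-  (sole → essential)
  2 | -0-10,-00-0,00--0
  4 | 0--00,0-1-0,0-10-,00--0,00-0-,001--
  5 | -01-1,0-10-,00-0-,001--
  6 | -0-10,-011-,0-1-0,00--0,001--
  7 | -01-1,-011-,001--
  12 | 0--00,0-1-0,0-10-
  13 | 0-10-  (sole → essential)
  14 | 0-1-0  (sole → essential)
  16 | -00-0  (sole → essential)
  18 | -0-10,-00-0,1-01-,10-1-
  19 | 1-01-,10-1-
  21 | -01-1  (sole → essential)
  22 | -0-10,-011-,10-1-
  23 | -01-1,-011-,10-1-
  26 | 1-01-  (sole → essential)
  27 | 1-01-  (sole → essential)
Essential prime implicants: -00-0, -01-1, 0-1-0, 0-10-, 00-0-, 1-01-
Petrick residual → -0-10
Minimum SOP uses 7 PIs: b'de' + b'c'e' + b'ce + a'ce' + a'cd' + a'b'd' + ac'd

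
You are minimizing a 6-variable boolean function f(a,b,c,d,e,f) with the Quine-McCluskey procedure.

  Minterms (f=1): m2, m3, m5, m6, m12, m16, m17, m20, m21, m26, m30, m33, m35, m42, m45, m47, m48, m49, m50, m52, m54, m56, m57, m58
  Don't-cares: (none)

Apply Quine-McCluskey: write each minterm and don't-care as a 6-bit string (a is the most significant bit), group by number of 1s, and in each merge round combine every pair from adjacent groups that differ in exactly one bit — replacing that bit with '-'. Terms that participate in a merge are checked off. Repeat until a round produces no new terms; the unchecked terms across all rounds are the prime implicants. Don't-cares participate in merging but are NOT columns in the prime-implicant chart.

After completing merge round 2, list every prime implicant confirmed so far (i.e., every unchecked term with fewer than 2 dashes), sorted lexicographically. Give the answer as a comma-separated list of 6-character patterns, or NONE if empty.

Round 0: 000010✓ 000011✓ 000101✓ 000110✓ 001100 010000✓ 010001✓ 010100✓ 010101✓ 011010✓ 011110✓ 100001✓ 100011✓ 101010✓ 101101✓ 101111✓ 110000✓ 110001✓ 110010✓ 110100✓ 110110✓ 111000✓ 111001✓ 111010✓
Round 1: -00011 -10000✓ -10001✓ -10100✓ -11010 0-0101 000-10 00001- 010-00✓ 010-01✓ 01000-✓ 01010-✓ 011-10 1-0001 1-1010 1000-1 1011-1 11-000✓ 11-001✓ 11-010✓ 110-00✓ 110-10✓ 1100-0✓ 11000-✓ 1101-0✓ 1110-0✓ 11100-✓
Round 2: -10-00 -1000- 010-0- 11-0-0 11-00- 110--0
PIs = {-00011, -10-00, -1000-, -11010, 0-0101, 000-10, 00001-, 001100, 010-0-, 011-10, 1-0001, 1-1010, 1000-1, 1011-1, 11-0-0, 11-00-, 110--0}

-00011, -11010, 0-0101, 000-10, 00001-, 001100, 011-10, 1-0001, 1-1010, 1000-1, 1011-1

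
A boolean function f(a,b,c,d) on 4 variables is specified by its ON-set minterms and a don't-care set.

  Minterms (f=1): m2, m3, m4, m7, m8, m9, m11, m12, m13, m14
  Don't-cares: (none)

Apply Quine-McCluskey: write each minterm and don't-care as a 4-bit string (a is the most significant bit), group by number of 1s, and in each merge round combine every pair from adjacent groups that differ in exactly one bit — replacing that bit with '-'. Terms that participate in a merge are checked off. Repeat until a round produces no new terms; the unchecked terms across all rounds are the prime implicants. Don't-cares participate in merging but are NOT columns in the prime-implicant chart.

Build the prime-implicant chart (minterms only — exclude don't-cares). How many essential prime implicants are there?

size-2^0 implicants → 0010(✓)  0011(✓)  0100(✓)  0111(✓)  1000(✓)  1001(✓)  1011(✓)  1100(✓)  1101(✓)  1110(✓)
size-2^1 implicants → -011  -100  0-11  001-  1-00(✓)  1-01(✓)  10-1  100-(✓)  11-0  110-(✓)
size-2^2 implicants → 1-0-
Unchecked terms (primes): -011, -100, 0-11, 001-, 1-0-, 10-1, 11-0
Minterm coverage:
  m2 ⊆ 001- [E]
  m3 ⊆ -011,0-11,001-
  m4 ⊆ -100 [E]
  m7 ⊆ 0-11 [E]
  m8 ⊆ 1-0- [E]
  m9 ⊆ 1-0-,10-1
  m11 ⊆ -011,10-1
  m12 ⊆ -100,1-0-,11-0
  m13 ⊆ 1-0- [E]
  m14 ⊆ 11-0 [E]
E = {-100, 0-11, 001-, 1-0-, 11-0}

5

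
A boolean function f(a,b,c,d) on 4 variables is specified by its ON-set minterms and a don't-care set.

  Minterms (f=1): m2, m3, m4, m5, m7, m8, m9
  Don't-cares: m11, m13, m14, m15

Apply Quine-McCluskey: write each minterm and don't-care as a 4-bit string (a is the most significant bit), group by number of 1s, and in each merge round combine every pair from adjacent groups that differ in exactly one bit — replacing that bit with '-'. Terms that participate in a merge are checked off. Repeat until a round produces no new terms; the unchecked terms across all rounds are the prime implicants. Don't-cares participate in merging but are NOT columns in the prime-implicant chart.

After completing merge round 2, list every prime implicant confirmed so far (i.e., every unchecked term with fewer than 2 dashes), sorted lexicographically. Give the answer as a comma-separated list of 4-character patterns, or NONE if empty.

001-, 010-, 100-, 111-

Round 0: 0010✓ 0011✓ 0100✓ 0101✓ 0111✓ 1000✓ 1001✓ 1011✓ 1101✓ 1110✓ 1111✓
Round 1: -011✓ -101✓ -111✓ 0-11✓ 001- 01-1✓ 010- 1-01✓ 1-11✓ 10-1✓ 100- 11-1✓ 111-
Round 2: --11 -1-1 1--1
PIs = {--11, -1-1, 001-, 010-, 1--1, 100-, 111-}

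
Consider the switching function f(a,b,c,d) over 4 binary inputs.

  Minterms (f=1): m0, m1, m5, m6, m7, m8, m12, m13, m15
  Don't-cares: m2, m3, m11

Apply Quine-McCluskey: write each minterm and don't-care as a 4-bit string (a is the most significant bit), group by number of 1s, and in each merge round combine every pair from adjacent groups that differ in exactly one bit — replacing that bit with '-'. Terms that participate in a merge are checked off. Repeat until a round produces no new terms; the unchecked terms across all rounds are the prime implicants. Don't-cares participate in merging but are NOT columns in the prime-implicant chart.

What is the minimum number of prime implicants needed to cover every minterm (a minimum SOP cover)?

Round 0: 0000✓ 0001✓ 0010✓ 0011✓ 0101✓ 0110✓ 0111✓ 1000✓ 1011✓ 1100✓ 1101✓ 1111✓
Round 1: -000 -011✓ -101✓ -111✓ 0-01✓ 0-10✓ 0-11✓ 00-0✓ 00-1✓ 000-✓ 001-✓ 01-1✓ 011-✓ 1-00 1-11✓ 11-1✓ 110-
Round 2: --11 -1-1 0--1 0-1- 00--
PIs = {--11, -000, -1-1, 0--1, 0-1-, 00--, 1-00, 110-}
Coverage chart:
  m0: -000,00--
  m1: 0--1,00--
  m5: -1-1,0--1
  m6: 0-1- ←essential
  m7: --11,-1-1,0--1,0-1-
  m8: -000,1-00
  m12: 1-00,110-
  m13: -1-1,110-
  m15: --11,-1-1
Essential: 0-1-
Petrick residual → -1-1, 00--, 1-00
Min cover (4 terms): bd + a'c + a'b' + ac'd'

4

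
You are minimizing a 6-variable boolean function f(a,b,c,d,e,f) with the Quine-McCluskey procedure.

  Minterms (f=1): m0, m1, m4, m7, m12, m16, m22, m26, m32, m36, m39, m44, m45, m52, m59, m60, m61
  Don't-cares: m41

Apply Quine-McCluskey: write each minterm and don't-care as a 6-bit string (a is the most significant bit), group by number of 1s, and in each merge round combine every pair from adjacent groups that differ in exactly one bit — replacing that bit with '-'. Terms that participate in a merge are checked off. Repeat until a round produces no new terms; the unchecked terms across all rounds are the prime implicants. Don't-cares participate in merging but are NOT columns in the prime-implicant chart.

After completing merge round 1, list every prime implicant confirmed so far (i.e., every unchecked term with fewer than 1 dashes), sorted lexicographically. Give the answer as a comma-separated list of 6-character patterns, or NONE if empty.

Round 0: 000000✓ 000001✓ 000100✓ 000111✓ 001100✓ 010000✓ 010110 011010 100000✓ 100100✓ 100111✓ 101001✓ 101100✓ 101101✓ 110100✓ 111011 111100✓ 111101✓
Round 1: -00000✓ -00100✓ -00111 -01100✓ 0-0000 00-100✓ 000-00✓ 00000- 1-0100✓ 1-1100✓ 1-1101✓ 10-100✓ 100-00✓ 101-01 10110-✓ 11-100✓ 11110-✓
Round 2: -0-100 -00-00 1--100 1-110-
PIs = {-0-100, -00-00, -00111, 0-0000, 00000-, 010110, 011010, 1--100, 1-110-, 101-01, 111011}

010110, 011010, 111011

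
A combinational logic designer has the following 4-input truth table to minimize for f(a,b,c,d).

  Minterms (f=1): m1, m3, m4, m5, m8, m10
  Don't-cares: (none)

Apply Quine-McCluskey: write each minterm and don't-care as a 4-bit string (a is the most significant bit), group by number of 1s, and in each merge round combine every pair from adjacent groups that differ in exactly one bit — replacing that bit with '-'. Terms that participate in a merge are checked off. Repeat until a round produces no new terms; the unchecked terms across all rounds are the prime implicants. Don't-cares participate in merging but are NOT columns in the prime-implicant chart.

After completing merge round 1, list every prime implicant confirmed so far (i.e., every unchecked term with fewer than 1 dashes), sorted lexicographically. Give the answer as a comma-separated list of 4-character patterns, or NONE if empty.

Round 0: 0001✓ 0011✓ 0100✓ 0101✓ 1000✓ 1010✓
Round 1: 0-01 00-1 010- 10-0
PIs = {0-01, 00-1, 010-, 10-0}

NONE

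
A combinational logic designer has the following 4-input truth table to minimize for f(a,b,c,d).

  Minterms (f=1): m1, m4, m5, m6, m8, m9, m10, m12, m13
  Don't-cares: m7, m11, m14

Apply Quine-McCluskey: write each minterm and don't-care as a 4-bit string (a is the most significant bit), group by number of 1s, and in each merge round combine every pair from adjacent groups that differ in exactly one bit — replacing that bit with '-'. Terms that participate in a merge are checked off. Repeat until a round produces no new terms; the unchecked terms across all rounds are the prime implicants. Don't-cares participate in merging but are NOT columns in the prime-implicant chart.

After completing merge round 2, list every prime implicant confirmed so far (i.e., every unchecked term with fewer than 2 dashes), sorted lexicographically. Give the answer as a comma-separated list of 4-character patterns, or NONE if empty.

Round 0: 0001✓ 0100✓ 0101✓ 0110✓ 0111✓ 1000✓ 1001✓ 1010✓ 1011✓ 1100✓ 1101✓ 1110✓
Round 1: -001✓ -100✓ -101✓ -110✓ 0-01✓ 01-0✓ 01-1✓ 010-✓ 011-✓ 1-00✓ 1-01✓ 1-10✓ 10-0✓ 10-1✓ 100-✓ 101-✓ 11-0✓ 110-✓
Round 2: --01 -1-0 -10- 01-- 1--0 1-0- 10--
PIs = {--01, -1-0, -10-, 01--, 1--0, 1-0-, 10--}

NONE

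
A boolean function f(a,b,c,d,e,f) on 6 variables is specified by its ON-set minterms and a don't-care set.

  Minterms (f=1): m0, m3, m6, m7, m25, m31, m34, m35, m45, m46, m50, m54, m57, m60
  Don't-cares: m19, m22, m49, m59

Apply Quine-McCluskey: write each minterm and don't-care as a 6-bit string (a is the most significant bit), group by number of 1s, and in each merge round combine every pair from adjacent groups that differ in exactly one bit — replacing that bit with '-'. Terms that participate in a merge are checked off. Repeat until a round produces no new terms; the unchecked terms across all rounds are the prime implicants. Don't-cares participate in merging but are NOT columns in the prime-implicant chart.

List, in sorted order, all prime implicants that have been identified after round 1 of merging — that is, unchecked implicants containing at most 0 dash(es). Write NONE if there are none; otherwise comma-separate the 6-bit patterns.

000000, 011111, 101101, 101110, 111100

Round 0: 000000 000011✓ 000110✓ 000111✓ 010011✓ 010110✓ 011001✓ 011111 100010✓ 100011✓ 101101 101110 110001✓ 110010✓ 110110✓ 111001✓ 111011✓ 111100
Round 1: -00011 -10110 -11001 0-0011 0-0110 000-11 00011- 1-0010 10001- 11-001 110-10 1110-1
PIs = {-00011, -10110, -11001, 0-0011, 0-0110, 000-11, 000000, 00011-, 011111, 1-0010, 10001-, 101101, 101110, 11-001, 110-10, 1110-1, 111100}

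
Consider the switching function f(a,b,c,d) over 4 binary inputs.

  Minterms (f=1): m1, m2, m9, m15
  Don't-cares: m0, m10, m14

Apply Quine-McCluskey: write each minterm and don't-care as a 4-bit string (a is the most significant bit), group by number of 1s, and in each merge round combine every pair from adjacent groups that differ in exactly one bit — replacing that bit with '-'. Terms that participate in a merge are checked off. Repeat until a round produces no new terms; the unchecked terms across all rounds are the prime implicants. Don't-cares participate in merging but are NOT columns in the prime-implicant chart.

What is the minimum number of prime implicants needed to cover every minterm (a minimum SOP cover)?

size-2^0 implicants → 0000(✓)  0001(✓)  0010(✓)  1001(✓)  1010(✓)  1110(✓)  1111(✓)
size-2^1 implicants → -001  -010  00-0  000-  1-10  111-
Unchecked terms (primes): -001, -010, 00-0, 000-, 1-10, 111-
Minterm coverage:
  m1 ⊆ -001,000-
  m2 ⊆ -010,00-0
  m9 ⊆ -001 [E]
  m15 ⊆ 111- [E]
E = {-001, 111-}
Petrick residual → -010
Cover = b'c'd + b'cd' + abc  |cover|=3

3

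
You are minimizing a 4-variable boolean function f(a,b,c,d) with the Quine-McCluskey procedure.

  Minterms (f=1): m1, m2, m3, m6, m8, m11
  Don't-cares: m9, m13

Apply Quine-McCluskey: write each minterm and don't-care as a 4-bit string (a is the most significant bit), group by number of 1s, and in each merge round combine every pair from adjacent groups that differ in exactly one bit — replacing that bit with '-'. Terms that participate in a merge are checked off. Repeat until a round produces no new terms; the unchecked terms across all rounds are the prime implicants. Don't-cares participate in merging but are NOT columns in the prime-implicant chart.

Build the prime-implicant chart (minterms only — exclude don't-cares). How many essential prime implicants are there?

Round 0: 0001✓ 0010✓ 0011✓ 0110✓ 1000✓ 1001✓ 1011✓ 1101✓
Round 1: -001✓ -011✓ 0-10 00-1✓ 001- 1-01 10-1✓ 100-
Round 2: -0-1
PIs = {-0-1, 0-10, 001-, 1-01, 100-}
Coverage chart:
  m1: -0-1 ←essential
  m2: 0-10,001-
  m3: -0-1,001-
  m6: 0-10 ←essential
  m8: 100- ←essential
  m11: -0-1 ←essential
Essential: -0-1, 0-10, 100-

3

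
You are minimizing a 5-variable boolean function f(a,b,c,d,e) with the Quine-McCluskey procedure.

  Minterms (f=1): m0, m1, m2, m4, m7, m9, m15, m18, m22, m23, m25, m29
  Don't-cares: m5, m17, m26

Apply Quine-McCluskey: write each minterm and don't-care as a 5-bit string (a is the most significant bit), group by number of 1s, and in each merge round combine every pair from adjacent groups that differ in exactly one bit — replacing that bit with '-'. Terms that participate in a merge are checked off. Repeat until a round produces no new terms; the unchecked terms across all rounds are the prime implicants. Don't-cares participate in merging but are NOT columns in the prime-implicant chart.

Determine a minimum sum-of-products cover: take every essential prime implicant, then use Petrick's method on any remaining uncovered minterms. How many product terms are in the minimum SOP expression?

6

size-2^0 implicants → 00000(✓)  00001(✓)  00010(✓)  00100(✓)  00101(✓)  00111(✓)  01001(✓)  01111(✓)  10001(✓)  10010(✓)  10110(✓)  10111(✓)  11001(✓)  11010(✓)  11101(✓)
size-2^1 implicants → -0001(✓)  -0010  -0111  -1001(✓)  0-001(✓)  0-111  00-00(✓)  00-01(✓)  000-0  0000-(✓)  001-1  0010-(✓)  1-001(✓)  1-010  10-10  1011-  11-01
size-2^2 implicants → --001  00-0-
Unchecked terms (primes): --001, -0010, -0111, 0-111, 00-0-, 000-0, 001-1, 1-010, 10-10, 1011-, 11-01
Minterm coverage:
  m0 ⊆ 00-0-,000-0
  m1 ⊆ --001,00-0-
  m2 ⊆ -0010,000-0
  m4 ⊆ 00-0- [E]
  m7 ⊆ -0111,0-111,001-1
  m9 ⊆ --001 [E]
  m15 ⊆ 0-111 [E]
  m18 ⊆ -0010,1-010,10-10
  m22 ⊆ 10-10,1011-
  m23 ⊆ -0111,1011-
  m25 ⊆ --001,11-01
  m29 ⊆ 11-01 [E]
E = {--001, 0-111, 00-0-, 11-01}
Petrick residual → -0010, 1011-
Cover = c'd'e + b'c'de' + a'cde + a'b'd' + ab'cd + abd'e  |cover|=6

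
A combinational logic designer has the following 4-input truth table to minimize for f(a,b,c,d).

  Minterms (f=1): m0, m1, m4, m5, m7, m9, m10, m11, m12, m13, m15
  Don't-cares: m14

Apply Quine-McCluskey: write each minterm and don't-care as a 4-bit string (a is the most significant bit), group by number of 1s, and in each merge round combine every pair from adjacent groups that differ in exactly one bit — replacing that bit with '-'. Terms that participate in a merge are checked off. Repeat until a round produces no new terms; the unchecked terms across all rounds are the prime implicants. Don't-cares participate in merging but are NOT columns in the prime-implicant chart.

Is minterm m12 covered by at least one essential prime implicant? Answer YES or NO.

NO

Round 0: 0000✓ 0001✓ 0100✓ 0101✓ 0111✓ 1001✓ 1010✓ 1011✓ 1100✓ 1101✓ 1110✓ 1111✓
Round 1: -001✓ -100✓ -101✓ -111✓ 0-00✓ 0-01✓ 000-✓ 01-1✓ 010-✓ 1-01✓ 1-10✓ 1-11✓ 10-1✓ 101-✓ 11-0✓ 11-1✓ 110-✓ 111-✓
Round 2: --01 -1-1 -10- 0-0- 1--1 1-1- 11--
PIs = {--01, -1-1, -10-, 0-0-, 1--1, 1-1-, 11--}
Coverage chart:
  m0: 0-0- ←essential
  m1: --01,0-0-
  m4: -10-,0-0-
  m5: --01,-1-1,-10-,0-0-
  m7: -1-1 ←essential
  m9: --01,1--1
  m10: 1-1- ←essential
  m11: 1--1,1-1-
  m12: -10-,11--
  m13: --01,-1-1,-10-,1--1,11--
  m15: -1-1,1--1,1-1-,11--
Essential: -1-1, 0-0-, 1-1-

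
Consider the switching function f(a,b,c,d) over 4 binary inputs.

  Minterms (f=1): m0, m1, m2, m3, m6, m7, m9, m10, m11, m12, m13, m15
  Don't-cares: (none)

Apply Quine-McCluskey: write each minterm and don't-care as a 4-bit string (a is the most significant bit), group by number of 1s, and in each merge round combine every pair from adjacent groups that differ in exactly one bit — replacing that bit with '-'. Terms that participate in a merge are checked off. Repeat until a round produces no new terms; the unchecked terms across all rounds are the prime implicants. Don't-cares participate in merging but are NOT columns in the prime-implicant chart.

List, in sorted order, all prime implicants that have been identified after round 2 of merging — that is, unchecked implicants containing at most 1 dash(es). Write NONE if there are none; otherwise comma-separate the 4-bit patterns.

[col 0] 0000*, 0001*, 0010*, 0011*, 0110*, 0111*, 1001*, 1010*, 1011*, 1100*, 1101*, 1111*
[col 1] -001*, -010*, -011*, -111*, 0-10*, 0-11*, 00-0*, 00-1*, 000-*, 001-*, 011-*, 1-01*, 1-11*, 10-1*, 101-*, 11-1*, 110-
[col 2] --11, -0-1, -01-, 0-1-, 00--, 1--1
Prime implicants: --11, -0-1, -01-, 0-1-, 00--, 1--1, 110-

110-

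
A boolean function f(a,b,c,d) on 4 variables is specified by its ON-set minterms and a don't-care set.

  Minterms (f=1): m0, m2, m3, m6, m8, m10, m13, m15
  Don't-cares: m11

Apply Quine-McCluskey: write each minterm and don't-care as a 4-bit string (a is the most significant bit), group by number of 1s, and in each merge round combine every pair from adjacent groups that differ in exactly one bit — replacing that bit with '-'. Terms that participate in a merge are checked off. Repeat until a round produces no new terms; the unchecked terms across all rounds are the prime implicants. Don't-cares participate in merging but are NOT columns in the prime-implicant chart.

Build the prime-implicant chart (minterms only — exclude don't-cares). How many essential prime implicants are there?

4

Round 0: 0000✓ 0010✓ 0011✓ 0110✓ 1000✓ 1010✓ 1011✓ 1101✓ 1111✓
Round 1: -000✓ -010✓ -011✓ 0-10 00-0✓ 001-✓ 1-11 10-0✓ 101-✓ 11-1
Round 2: -0-0 -01-
PIs = {-0-0, -01-, 0-10, 1-11, 11-1}
Coverage chart:
  m0: -0-0 ←essential
  m2: -0-0,-01-,0-10
  m3: -01- ←essential
  m6: 0-10 ←essential
  m8: -0-0 ←essential
  m10: -0-0,-01-
  m13: 11-1 ←essential
  m15: 1-11,11-1
Essential: -0-0, -01-, 0-10, 11-1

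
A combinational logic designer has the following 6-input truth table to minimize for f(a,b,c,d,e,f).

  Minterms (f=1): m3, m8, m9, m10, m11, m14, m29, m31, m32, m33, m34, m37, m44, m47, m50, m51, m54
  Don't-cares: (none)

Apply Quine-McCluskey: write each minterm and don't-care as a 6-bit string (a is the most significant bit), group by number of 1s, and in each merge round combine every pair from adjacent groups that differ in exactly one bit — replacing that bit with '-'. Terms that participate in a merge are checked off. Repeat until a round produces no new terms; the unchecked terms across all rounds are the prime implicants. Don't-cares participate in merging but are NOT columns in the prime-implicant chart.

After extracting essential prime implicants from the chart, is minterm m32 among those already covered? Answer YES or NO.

[col 0] 000011*, 001000*, 001001*, 001010*, 001011*, 001110*, 011101*, 011111*, 100000*, 100001*, 100010*, 100101*, 101100, 101111, 110010*, 110011*, 110110*
[col 1] 00-011, 001-10, 0010-0*, 0010-1*, 00100-*, 00101-*, 0111-1, 1-0010, 100-01, 1000-0, 10000-, 110-10, 11001-
[col 2] 0010--
Prime implicants: 00-011, 001-10, 0010--, 0111-1, 1-0010, 100-01, 1000-0, 10000-, 101100, 101111, 110-10, 11001-
PI chart (minterm → PIs covering it):
  3 | 00-011  (sole → essential)
  8 | 0010--  (sole → essential)
  9 | 0010--  (sole → essential)
  10 | 001-10,0010--
  11 | 00-011,0010--
  14 | 001-10  (sole → essential)
  29 | 0111-1  (sole → essential)
  31 | 0111-1  (sole → essential)
  32 | 1000-0,10000-
  33 | 100-01,10000-
  34 | 1-0010,1000-0
  37 | 100-01  (sole → essential)
  44 | 101100  (sole → essential)
  47 | 101111  (sole → essential)
  50 | 1-0010,110-10,11001-
  51 | 11001-  (sole → essential)
  54 | 110-10  (sole → essential)
Essential prime implicants: 00-011, 001-10, 0010--, 0111-1, 100-01, 101100, 101111, 110-10, 11001-

NO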